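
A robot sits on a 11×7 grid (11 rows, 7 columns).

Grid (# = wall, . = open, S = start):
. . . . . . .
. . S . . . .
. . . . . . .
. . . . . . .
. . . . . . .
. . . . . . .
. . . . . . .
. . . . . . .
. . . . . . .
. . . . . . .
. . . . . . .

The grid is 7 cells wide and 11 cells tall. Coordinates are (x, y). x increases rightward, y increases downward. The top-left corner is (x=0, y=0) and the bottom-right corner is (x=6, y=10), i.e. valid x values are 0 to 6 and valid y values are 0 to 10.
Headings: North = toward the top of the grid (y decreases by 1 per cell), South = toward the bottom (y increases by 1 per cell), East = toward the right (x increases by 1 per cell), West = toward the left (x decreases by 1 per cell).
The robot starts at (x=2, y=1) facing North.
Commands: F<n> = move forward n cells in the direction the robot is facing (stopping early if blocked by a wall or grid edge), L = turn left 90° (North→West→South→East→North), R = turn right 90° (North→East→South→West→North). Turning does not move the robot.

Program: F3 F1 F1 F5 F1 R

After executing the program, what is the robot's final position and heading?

Start: (x=2, y=1), facing North
  F3: move forward 1/3 (blocked), now at (x=2, y=0)
  F1: move forward 0/1 (blocked), now at (x=2, y=0)
  F1: move forward 0/1 (blocked), now at (x=2, y=0)
  F5: move forward 0/5 (blocked), now at (x=2, y=0)
  F1: move forward 0/1 (blocked), now at (x=2, y=0)
  R: turn right, now facing East
Final: (x=2, y=0), facing East

Answer: Final position: (x=2, y=0), facing East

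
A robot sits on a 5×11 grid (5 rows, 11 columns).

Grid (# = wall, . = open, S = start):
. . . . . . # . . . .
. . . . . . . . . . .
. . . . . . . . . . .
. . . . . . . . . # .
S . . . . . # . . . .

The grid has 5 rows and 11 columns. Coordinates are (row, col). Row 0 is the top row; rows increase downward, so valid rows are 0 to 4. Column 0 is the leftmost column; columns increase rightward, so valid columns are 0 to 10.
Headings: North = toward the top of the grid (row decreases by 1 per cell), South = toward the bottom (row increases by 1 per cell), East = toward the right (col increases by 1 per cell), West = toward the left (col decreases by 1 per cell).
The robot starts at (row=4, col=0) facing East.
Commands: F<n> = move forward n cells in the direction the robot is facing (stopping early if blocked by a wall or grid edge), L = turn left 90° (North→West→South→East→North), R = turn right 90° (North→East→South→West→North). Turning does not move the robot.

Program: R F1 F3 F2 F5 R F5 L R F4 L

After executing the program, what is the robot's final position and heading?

Start: (row=4, col=0), facing East
  R: turn right, now facing South
  F1: move forward 0/1 (blocked), now at (row=4, col=0)
  F3: move forward 0/3 (blocked), now at (row=4, col=0)
  F2: move forward 0/2 (blocked), now at (row=4, col=0)
  F5: move forward 0/5 (blocked), now at (row=4, col=0)
  R: turn right, now facing West
  F5: move forward 0/5 (blocked), now at (row=4, col=0)
  L: turn left, now facing South
  R: turn right, now facing West
  F4: move forward 0/4 (blocked), now at (row=4, col=0)
  L: turn left, now facing South
Final: (row=4, col=0), facing South

Answer: Final position: (row=4, col=0), facing South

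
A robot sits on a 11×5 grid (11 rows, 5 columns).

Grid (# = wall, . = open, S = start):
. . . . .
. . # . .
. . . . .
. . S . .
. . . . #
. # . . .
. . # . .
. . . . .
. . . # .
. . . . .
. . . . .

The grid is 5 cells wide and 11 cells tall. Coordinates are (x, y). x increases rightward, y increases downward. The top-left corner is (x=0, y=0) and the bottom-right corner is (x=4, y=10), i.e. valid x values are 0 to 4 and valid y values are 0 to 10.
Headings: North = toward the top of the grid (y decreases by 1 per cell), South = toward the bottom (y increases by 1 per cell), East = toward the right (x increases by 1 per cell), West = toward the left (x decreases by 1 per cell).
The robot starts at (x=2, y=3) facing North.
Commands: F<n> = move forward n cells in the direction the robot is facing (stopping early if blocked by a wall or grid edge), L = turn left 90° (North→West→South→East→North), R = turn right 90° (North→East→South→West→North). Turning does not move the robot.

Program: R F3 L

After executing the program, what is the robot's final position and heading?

Answer: Final position: (x=4, y=3), facing North

Derivation:
Start: (x=2, y=3), facing North
  R: turn right, now facing East
  F3: move forward 2/3 (blocked), now at (x=4, y=3)
  L: turn left, now facing North
Final: (x=4, y=3), facing North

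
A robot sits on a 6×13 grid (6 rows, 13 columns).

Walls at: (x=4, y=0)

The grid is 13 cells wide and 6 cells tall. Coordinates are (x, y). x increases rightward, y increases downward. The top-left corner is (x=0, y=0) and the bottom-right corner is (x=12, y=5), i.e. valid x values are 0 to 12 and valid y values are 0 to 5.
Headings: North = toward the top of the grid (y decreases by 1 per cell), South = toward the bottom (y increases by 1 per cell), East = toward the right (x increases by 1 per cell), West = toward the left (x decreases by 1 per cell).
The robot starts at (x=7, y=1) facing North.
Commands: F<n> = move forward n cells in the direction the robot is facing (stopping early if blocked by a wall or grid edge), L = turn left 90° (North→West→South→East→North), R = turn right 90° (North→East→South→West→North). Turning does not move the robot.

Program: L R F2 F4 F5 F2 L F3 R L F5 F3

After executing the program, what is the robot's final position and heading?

Answer: Final position: (x=5, y=0), facing West

Derivation:
Start: (x=7, y=1), facing North
  L: turn left, now facing West
  R: turn right, now facing North
  F2: move forward 1/2 (blocked), now at (x=7, y=0)
  F4: move forward 0/4 (blocked), now at (x=7, y=0)
  F5: move forward 0/5 (blocked), now at (x=7, y=0)
  F2: move forward 0/2 (blocked), now at (x=7, y=0)
  L: turn left, now facing West
  F3: move forward 2/3 (blocked), now at (x=5, y=0)
  R: turn right, now facing North
  L: turn left, now facing West
  F5: move forward 0/5 (blocked), now at (x=5, y=0)
  F3: move forward 0/3 (blocked), now at (x=5, y=0)
Final: (x=5, y=0), facing West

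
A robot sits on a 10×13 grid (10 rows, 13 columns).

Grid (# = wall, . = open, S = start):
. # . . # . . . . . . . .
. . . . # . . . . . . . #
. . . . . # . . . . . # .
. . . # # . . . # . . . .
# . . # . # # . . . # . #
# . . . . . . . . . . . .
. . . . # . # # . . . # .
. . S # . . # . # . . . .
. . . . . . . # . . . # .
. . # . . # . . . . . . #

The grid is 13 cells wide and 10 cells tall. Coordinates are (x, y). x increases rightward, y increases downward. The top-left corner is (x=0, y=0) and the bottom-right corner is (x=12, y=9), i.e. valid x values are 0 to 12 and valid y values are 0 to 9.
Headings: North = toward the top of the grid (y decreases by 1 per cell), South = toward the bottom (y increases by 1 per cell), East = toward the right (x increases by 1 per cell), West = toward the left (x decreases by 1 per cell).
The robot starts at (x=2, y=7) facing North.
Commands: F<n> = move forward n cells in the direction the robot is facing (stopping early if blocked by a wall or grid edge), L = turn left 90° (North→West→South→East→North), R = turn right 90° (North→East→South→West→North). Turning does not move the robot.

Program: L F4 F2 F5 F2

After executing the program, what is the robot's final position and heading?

Start: (x=2, y=7), facing North
  L: turn left, now facing West
  F4: move forward 2/4 (blocked), now at (x=0, y=7)
  F2: move forward 0/2 (blocked), now at (x=0, y=7)
  F5: move forward 0/5 (blocked), now at (x=0, y=7)
  F2: move forward 0/2 (blocked), now at (x=0, y=7)
Final: (x=0, y=7), facing West

Answer: Final position: (x=0, y=7), facing West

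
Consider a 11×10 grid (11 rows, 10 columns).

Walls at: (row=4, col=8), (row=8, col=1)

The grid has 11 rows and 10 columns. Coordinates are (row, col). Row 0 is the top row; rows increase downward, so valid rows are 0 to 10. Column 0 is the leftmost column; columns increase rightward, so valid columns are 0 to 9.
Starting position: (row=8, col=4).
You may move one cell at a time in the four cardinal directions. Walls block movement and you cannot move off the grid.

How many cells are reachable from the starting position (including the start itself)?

Answer: Reachable cells: 108

Derivation:
BFS flood-fill from (row=8, col=4):
  Distance 0: (row=8, col=4)
  Distance 1: (row=7, col=4), (row=8, col=3), (row=8, col=5), (row=9, col=4)
  Distance 2: (row=6, col=4), (row=7, col=3), (row=7, col=5), (row=8, col=2), (row=8, col=6), (row=9, col=3), (row=9, col=5), (row=10, col=4)
  Distance 3: (row=5, col=4), (row=6, col=3), (row=6, col=5), (row=7, col=2), (row=7, col=6), (row=8, col=7), (row=9, col=2), (row=9, col=6), (row=10, col=3), (row=10, col=5)
  Distance 4: (row=4, col=4), (row=5, col=3), (row=5, col=5), (row=6, col=2), (row=6, col=6), (row=7, col=1), (row=7, col=7), (row=8, col=8), (row=9, col=1), (row=9, col=7), (row=10, col=2), (row=10, col=6)
  Distance 5: (row=3, col=4), (row=4, col=3), (row=4, col=5), (row=5, col=2), (row=5, col=6), (row=6, col=1), (row=6, col=7), (row=7, col=0), (row=7, col=8), (row=8, col=9), (row=9, col=0), (row=9, col=8), (row=10, col=1), (row=10, col=7)
  Distance 6: (row=2, col=4), (row=3, col=3), (row=3, col=5), (row=4, col=2), (row=4, col=6), (row=5, col=1), (row=5, col=7), (row=6, col=0), (row=6, col=8), (row=7, col=9), (row=8, col=0), (row=9, col=9), (row=10, col=0), (row=10, col=8)
  Distance 7: (row=1, col=4), (row=2, col=3), (row=2, col=5), (row=3, col=2), (row=3, col=6), (row=4, col=1), (row=4, col=7), (row=5, col=0), (row=5, col=8), (row=6, col=9), (row=10, col=9)
  Distance 8: (row=0, col=4), (row=1, col=3), (row=1, col=5), (row=2, col=2), (row=2, col=6), (row=3, col=1), (row=3, col=7), (row=4, col=0), (row=5, col=9)
  Distance 9: (row=0, col=3), (row=0, col=5), (row=1, col=2), (row=1, col=6), (row=2, col=1), (row=2, col=7), (row=3, col=0), (row=3, col=8), (row=4, col=9)
  Distance 10: (row=0, col=2), (row=0, col=6), (row=1, col=1), (row=1, col=7), (row=2, col=0), (row=2, col=8), (row=3, col=9)
  Distance 11: (row=0, col=1), (row=0, col=7), (row=1, col=0), (row=1, col=8), (row=2, col=9)
  Distance 12: (row=0, col=0), (row=0, col=8), (row=1, col=9)
  Distance 13: (row=0, col=9)
Total reachable: 108 (grid has 108 open cells total)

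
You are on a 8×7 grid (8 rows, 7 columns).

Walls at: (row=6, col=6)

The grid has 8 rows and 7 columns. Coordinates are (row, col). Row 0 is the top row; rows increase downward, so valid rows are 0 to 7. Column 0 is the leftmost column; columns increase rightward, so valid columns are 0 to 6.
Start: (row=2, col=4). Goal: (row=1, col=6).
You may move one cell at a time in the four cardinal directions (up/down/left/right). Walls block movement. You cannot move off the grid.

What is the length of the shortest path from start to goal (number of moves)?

BFS from (row=2, col=4) until reaching (row=1, col=6):
  Distance 0: (row=2, col=4)
  Distance 1: (row=1, col=4), (row=2, col=3), (row=2, col=5), (row=3, col=4)
  Distance 2: (row=0, col=4), (row=1, col=3), (row=1, col=5), (row=2, col=2), (row=2, col=6), (row=3, col=3), (row=3, col=5), (row=4, col=4)
  Distance 3: (row=0, col=3), (row=0, col=5), (row=1, col=2), (row=1, col=6), (row=2, col=1), (row=3, col=2), (row=3, col=6), (row=4, col=3), (row=4, col=5), (row=5, col=4)  <- goal reached here
One shortest path (3 moves): (row=2, col=4) -> (row=2, col=5) -> (row=2, col=6) -> (row=1, col=6)

Answer: Shortest path length: 3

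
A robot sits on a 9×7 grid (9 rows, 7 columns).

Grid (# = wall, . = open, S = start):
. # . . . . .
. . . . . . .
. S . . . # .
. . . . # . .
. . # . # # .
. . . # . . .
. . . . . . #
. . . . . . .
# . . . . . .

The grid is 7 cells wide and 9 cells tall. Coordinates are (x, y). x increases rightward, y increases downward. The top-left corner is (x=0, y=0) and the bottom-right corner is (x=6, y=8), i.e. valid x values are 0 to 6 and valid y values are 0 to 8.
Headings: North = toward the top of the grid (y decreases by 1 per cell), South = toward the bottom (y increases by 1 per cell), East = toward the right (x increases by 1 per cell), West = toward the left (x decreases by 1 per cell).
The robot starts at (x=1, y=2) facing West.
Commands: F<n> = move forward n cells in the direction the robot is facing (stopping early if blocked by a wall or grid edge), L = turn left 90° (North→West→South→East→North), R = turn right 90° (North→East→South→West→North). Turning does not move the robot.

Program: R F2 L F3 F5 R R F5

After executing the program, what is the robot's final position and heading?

Answer: Final position: (x=5, y=1), facing East

Derivation:
Start: (x=1, y=2), facing West
  R: turn right, now facing North
  F2: move forward 1/2 (blocked), now at (x=1, y=1)
  L: turn left, now facing West
  F3: move forward 1/3 (blocked), now at (x=0, y=1)
  F5: move forward 0/5 (blocked), now at (x=0, y=1)
  R: turn right, now facing North
  R: turn right, now facing East
  F5: move forward 5, now at (x=5, y=1)
Final: (x=5, y=1), facing East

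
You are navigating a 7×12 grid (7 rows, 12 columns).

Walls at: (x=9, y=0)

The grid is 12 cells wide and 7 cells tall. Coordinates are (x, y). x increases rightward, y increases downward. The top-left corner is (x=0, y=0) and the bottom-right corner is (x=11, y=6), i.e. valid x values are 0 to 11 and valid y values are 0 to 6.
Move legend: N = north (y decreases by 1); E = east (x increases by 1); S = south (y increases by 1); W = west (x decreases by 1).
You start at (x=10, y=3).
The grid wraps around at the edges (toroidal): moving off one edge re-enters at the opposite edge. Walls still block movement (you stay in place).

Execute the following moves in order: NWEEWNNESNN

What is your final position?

Answer: Final position: (x=11, y=6)

Derivation:
Start: (x=10, y=3)
  N (north): (x=10, y=3) -> (x=10, y=2)
  W (west): (x=10, y=2) -> (x=9, y=2)
  E (east): (x=9, y=2) -> (x=10, y=2)
  E (east): (x=10, y=2) -> (x=11, y=2)
  W (west): (x=11, y=2) -> (x=10, y=2)
  N (north): (x=10, y=2) -> (x=10, y=1)
  N (north): (x=10, y=1) -> (x=10, y=0)
  E (east): (x=10, y=0) -> (x=11, y=0)
  S (south): (x=11, y=0) -> (x=11, y=1)
  N (north): (x=11, y=1) -> (x=11, y=0)
  N (north): (x=11, y=0) -> (x=11, y=6)
Final: (x=11, y=6)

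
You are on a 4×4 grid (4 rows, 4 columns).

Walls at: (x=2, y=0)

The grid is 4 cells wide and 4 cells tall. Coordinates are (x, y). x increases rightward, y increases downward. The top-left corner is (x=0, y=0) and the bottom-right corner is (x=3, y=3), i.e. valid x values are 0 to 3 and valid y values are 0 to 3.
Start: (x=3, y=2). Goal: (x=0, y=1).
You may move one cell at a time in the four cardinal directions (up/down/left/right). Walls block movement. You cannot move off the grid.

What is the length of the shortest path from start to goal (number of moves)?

Answer: Shortest path length: 4

Derivation:
BFS from (x=3, y=2) until reaching (x=0, y=1):
  Distance 0: (x=3, y=2)
  Distance 1: (x=3, y=1), (x=2, y=2), (x=3, y=3)
  Distance 2: (x=3, y=0), (x=2, y=1), (x=1, y=2), (x=2, y=3)
  Distance 3: (x=1, y=1), (x=0, y=2), (x=1, y=3)
  Distance 4: (x=1, y=0), (x=0, y=1), (x=0, y=3)  <- goal reached here
One shortest path (4 moves): (x=3, y=2) -> (x=2, y=2) -> (x=1, y=2) -> (x=0, y=2) -> (x=0, y=1)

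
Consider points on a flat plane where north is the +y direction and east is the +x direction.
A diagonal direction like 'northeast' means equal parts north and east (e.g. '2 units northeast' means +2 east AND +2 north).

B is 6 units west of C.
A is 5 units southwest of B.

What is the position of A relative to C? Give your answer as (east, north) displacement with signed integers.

Answer: A is at (east=-11, north=-5) relative to C.

Derivation:
Place C at the origin (east=0, north=0).
  B is 6 units west of C: delta (east=-6, north=+0); B at (east=-6, north=0).
  A is 5 units southwest of B: delta (east=-5, north=-5); A at (east=-11, north=-5).
Therefore A relative to C: (east=-11, north=-5).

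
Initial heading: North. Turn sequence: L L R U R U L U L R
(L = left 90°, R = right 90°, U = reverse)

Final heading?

Start: North
  L (left (90° counter-clockwise)) -> West
  L (left (90° counter-clockwise)) -> South
  R (right (90° clockwise)) -> West
  U (U-turn (180°)) -> East
  R (right (90° clockwise)) -> South
  U (U-turn (180°)) -> North
  L (left (90° counter-clockwise)) -> West
  U (U-turn (180°)) -> East
  L (left (90° counter-clockwise)) -> North
  R (right (90° clockwise)) -> East
Final: East

Answer: Final heading: East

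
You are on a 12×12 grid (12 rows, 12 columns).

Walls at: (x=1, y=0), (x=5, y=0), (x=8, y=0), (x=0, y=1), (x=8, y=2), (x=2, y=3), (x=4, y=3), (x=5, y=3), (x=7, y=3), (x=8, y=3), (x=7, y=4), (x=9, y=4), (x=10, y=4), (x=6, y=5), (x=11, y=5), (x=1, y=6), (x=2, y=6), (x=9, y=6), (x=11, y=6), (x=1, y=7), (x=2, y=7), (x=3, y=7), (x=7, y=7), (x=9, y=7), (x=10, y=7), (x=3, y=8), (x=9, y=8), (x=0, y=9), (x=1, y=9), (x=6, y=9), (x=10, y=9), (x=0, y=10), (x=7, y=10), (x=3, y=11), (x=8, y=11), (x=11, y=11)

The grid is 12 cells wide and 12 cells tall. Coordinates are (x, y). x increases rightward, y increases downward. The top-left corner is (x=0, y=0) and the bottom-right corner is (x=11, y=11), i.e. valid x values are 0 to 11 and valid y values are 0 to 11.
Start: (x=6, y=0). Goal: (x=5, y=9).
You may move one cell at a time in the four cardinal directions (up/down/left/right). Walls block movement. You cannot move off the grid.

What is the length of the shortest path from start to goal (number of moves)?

BFS from (x=6, y=0) until reaching (x=5, y=9):
  Distance 0: (x=6, y=0)
  Distance 1: (x=7, y=0), (x=6, y=1)
  Distance 2: (x=5, y=1), (x=7, y=1), (x=6, y=2)
  Distance 3: (x=4, y=1), (x=8, y=1), (x=5, y=2), (x=7, y=2), (x=6, y=3)
  Distance 4: (x=4, y=0), (x=3, y=1), (x=9, y=1), (x=4, y=2), (x=6, y=4)
  Distance 5: (x=3, y=0), (x=9, y=0), (x=2, y=1), (x=10, y=1), (x=3, y=2), (x=9, y=2), (x=5, y=4)
  Distance 6: (x=2, y=0), (x=10, y=0), (x=1, y=1), (x=11, y=1), (x=2, y=2), (x=10, y=2), (x=3, y=3), (x=9, y=3), (x=4, y=4), (x=5, y=5)
  Distance 7: (x=11, y=0), (x=1, y=2), (x=11, y=2), (x=10, y=3), (x=3, y=4), (x=4, y=5), (x=5, y=6)
  Distance 8: (x=0, y=2), (x=1, y=3), (x=11, y=3), (x=2, y=4), (x=3, y=5), (x=4, y=6), (x=6, y=6), (x=5, y=7)
  Distance 9: (x=0, y=3), (x=1, y=4), (x=11, y=4), (x=2, y=5), (x=3, y=6), (x=7, y=6), (x=4, y=7), (x=6, y=7), (x=5, y=8)
  Distance 10: (x=0, y=4), (x=1, y=5), (x=7, y=5), (x=8, y=6), (x=4, y=8), (x=6, y=8), (x=5, y=9)  <- goal reached here
One shortest path (10 moves): (x=6, y=0) -> (x=6, y=1) -> (x=6, y=2) -> (x=6, y=3) -> (x=6, y=4) -> (x=5, y=4) -> (x=5, y=5) -> (x=5, y=6) -> (x=5, y=7) -> (x=5, y=8) -> (x=5, y=9)

Answer: Shortest path length: 10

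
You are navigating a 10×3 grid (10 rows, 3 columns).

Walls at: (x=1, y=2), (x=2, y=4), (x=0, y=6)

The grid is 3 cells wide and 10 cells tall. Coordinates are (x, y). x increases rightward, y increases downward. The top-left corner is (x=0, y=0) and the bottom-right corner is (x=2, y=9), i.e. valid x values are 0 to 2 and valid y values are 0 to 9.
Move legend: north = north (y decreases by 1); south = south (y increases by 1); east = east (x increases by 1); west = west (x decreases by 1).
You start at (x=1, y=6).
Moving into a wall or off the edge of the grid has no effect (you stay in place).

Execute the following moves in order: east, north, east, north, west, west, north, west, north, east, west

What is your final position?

Answer: Final position: (x=0, y=3)

Derivation:
Start: (x=1, y=6)
  east (east): (x=1, y=6) -> (x=2, y=6)
  north (north): (x=2, y=6) -> (x=2, y=5)
  east (east): blocked, stay at (x=2, y=5)
  north (north): blocked, stay at (x=2, y=5)
  west (west): (x=2, y=5) -> (x=1, y=5)
  west (west): (x=1, y=5) -> (x=0, y=5)
  north (north): (x=0, y=5) -> (x=0, y=4)
  west (west): blocked, stay at (x=0, y=4)
  north (north): (x=0, y=4) -> (x=0, y=3)
  east (east): (x=0, y=3) -> (x=1, y=3)
  west (west): (x=1, y=3) -> (x=0, y=3)
Final: (x=0, y=3)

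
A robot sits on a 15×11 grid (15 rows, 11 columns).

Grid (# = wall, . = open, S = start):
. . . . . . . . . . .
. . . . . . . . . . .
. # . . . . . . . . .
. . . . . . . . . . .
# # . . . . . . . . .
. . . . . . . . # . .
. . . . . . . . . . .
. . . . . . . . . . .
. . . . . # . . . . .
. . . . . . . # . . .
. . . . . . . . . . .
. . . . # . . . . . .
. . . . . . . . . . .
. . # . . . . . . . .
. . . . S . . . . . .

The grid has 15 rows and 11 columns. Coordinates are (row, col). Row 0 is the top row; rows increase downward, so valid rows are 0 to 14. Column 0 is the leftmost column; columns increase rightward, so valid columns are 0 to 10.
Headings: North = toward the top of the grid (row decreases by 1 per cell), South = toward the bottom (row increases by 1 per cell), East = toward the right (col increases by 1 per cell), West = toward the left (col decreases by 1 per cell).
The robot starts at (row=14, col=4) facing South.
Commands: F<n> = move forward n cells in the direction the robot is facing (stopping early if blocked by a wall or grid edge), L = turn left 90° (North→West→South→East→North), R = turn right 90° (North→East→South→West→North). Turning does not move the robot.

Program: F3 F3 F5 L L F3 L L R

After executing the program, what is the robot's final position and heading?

Start: (row=14, col=4), facing South
  F3: move forward 0/3 (blocked), now at (row=14, col=4)
  F3: move forward 0/3 (blocked), now at (row=14, col=4)
  F5: move forward 0/5 (blocked), now at (row=14, col=4)
  L: turn left, now facing East
  L: turn left, now facing North
  F3: move forward 2/3 (blocked), now at (row=12, col=4)
  L: turn left, now facing West
  L: turn left, now facing South
  R: turn right, now facing West
Final: (row=12, col=4), facing West

Answer: Final position: (row=12, col=4), facing West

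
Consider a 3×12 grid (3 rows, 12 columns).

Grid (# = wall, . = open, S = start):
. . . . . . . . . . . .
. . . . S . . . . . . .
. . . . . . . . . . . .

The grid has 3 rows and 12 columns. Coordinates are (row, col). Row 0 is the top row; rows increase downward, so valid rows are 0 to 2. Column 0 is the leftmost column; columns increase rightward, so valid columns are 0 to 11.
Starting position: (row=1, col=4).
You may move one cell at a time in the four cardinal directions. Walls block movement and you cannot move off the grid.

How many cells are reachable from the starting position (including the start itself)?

BFS flood-fill from (row=1, col=4):
  Distance 0: (row=1, col=4)
  Distance 1: (row=0, col=4), (row=1, col=3), (row=1, col=5), (row=2, col=4)
  Distance 2: (row=0, col=3), (row=0, col=5), (row=1, col=2), (row=1, col=6), (row=2, col=3), (row=2, col=5)
  Distance 3: (row=0, col=2), (row=0, col=6), (row=1, col=1), (row=1, col=7), (row=2, col=2), (row=2, col=6)
  Distance 4: (row=0, col=1), (row=0, col=7), (row=1, col=0), (row=1, col=8), (row=2, col=1), (row=2, col=7)
  Distance 5: (row=0, col=0), (row=0, col=8), (row=1, col=9), (row=2, col=0), (row=2, col=8)
  Distance 6: (row=0, col=9), (row=1, col=10), (row=2, col=9)
  Distance 7: (row=0, col=10), (row=1, col=11), (row=2, col=10)
  Distance 8: (row=0, col=11), (row=2, col=11)
Total reachable: 36 (grid has 36 open cells total)

Answer: Reachable cells: 36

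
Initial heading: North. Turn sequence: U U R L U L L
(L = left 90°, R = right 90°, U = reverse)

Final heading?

Start: North
  U (U-turn (180°)) -> South
  U (U-turn (180°)) -> North
  R (right (90° clockwise)) -> East
  L (left (90° counter-clockwise)) -> North
  U (U-turn (180°)) -> South
  L (left (90° counter-clockwise)) -> East
  L (left (90° counter-clockwise)) -> North
Final: North

Answer: Final heading: North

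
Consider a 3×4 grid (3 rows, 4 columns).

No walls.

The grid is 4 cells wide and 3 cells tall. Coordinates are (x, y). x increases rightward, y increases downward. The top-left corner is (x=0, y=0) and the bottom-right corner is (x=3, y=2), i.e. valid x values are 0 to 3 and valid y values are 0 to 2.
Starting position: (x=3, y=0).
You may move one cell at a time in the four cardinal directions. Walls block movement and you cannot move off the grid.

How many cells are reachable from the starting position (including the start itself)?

BFS flood-fill from (x=3, y=0):
  Distance 0: (x=3, y=0)
  Distance 1: (x=2, y=0), (x=3, y=1)
  Distance 2: (x=1, y=0), (x=2, y=1), (x=3, y=2)
  Distance 3: (x=0, y=0), (x=1, y=1), (x=2, y=2)
  Distance 4: (x=0, y=1), (x=1, y=2)
  Distance 5: (x=0, y=2)
Total reachable: 12 (grid has 12 open cells total)

Answer: Reachable cells: 12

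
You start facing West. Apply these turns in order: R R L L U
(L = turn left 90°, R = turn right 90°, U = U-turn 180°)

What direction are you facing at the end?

Start: West
  R (right (90° clockwise)) -> North
  R (right (90° clockwise)) -> East
  L (left (90° counter-clockwise)) -> North
  L (left (90° counter-clockwise)) -> West
  U (U-turn (180°)) -> East
Final: East

Answer: Final heading: East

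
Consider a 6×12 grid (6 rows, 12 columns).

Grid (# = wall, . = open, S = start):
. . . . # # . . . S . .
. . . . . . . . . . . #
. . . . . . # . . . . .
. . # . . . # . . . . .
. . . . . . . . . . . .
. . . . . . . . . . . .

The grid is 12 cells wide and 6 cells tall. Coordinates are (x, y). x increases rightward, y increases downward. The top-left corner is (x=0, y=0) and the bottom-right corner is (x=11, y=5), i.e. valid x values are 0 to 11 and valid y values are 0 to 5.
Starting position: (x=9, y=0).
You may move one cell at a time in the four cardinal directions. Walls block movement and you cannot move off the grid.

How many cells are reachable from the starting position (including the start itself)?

Answer: Reachable cells: 66

Derivation:
BFS flood-fill from (x=9, y=0):
  Distance 0: (x=9, y=0)
  Distance 1: (x=8, y=0), (x=10, y=0), (x=9, y=1)
  Distance 2: (x=7, y=0), (x=11, y=0), (x=8, y=1), (x=10, y=1), (x=9, y=2)
  Distance 3: (x=6, y=0), (x=7, y=1), (x=8, y=2), (x=10, y=2), (x=9, y=3)
  Distance 4: (x=6, y=1), (x=7, y=2), (x=11, y=2), (x=8, y=3), (x=10, y=3), (x=9, y=4)
  Distance 5: (x=5, y=1), (x=7, y=3), (x=11, y=3), (x=8, y=4), (x=10, y=4), (x=9, y=5)
  Distance 6: (x=4, y=1), (x=5, y=2), (x=7, y=4), (x=11, y=4), (x=8, y=5), (x=10, y=5)
  Distance 7: (x=3, y=1), (x=4, y=2), (x=5, y=3), (x=6, y=4), (x=7, y=5), (x=11, y=5)
  Distance 8: (x=3, y=0), (x=2, y=1), (x=3, y=2), (x=4, y=3), (x=5, y=4), (x=6, y=5)
  Distance 9: (x=2, y=0), (x=1, y=1), (x=2, y=2), (x=3, y=3), (x=4, y=4), (x=5, y=5)
  Distance 10: (x=1, y=0), (x=0, y=1), (x=1, y=2), (x=3, y=4), (x=4, y=5)
  Distance 11: (x=0, y=0), (x=0, y=2), (x=1, y=3), (x=2, y=4), (x=3, y=5)
  Distance 12: (x=0, y=3), (x=1, y=4), (x=2, y=5)
  Distance 13: (x=0, y=4), (x=1, y=5)
  Distance 14: (x=0, y=5)
Total reachable: 66 (grid has 66 open cells total)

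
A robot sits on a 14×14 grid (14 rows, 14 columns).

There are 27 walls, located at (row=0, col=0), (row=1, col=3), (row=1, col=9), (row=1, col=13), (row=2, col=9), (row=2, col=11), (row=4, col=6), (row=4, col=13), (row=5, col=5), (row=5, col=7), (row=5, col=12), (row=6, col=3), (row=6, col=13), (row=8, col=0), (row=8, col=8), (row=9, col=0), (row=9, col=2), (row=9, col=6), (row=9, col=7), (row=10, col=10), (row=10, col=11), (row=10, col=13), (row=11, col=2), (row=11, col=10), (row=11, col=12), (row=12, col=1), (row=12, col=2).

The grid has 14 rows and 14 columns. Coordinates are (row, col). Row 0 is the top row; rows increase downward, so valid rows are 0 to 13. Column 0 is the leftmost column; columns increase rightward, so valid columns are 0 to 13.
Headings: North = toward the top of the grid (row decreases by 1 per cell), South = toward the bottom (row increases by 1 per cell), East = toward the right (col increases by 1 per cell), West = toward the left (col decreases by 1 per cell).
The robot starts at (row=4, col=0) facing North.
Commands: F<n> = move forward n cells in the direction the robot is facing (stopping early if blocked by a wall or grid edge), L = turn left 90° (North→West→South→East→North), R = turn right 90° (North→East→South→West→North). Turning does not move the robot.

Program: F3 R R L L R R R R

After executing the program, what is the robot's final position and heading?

Answer: Final position: (row=1, col=0), facing North

Derivation:
Start: (row=4, col=0), facing North
  F3: move forward 3, now at (row=1, col=0)
  R: turn right, now facing East
  R: turn right, now facing South
  L: turn left, now facing East
  L: turn left, now facing North
  R: turn right, now facing East
  R: turn right, now facing South
  R: turn right, now facing West
  R: turn right, now facing North
Final: (row=1, col=0), facing North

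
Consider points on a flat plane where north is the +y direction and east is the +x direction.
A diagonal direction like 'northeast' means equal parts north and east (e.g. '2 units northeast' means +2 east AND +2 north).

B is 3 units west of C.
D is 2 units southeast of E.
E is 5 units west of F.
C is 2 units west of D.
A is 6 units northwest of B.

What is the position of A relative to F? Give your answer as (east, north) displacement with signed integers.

Answer: A is at (east=-14, north=4) relative to F.

Derivation:
Place F at the origin (east=0, north=0).
  E is 5 units west of F: delta (east=-5, north=+0); E at (east=-5, north=0).
  D is 2 units southeast of E: delta (east=+2, north=-2); D at (east=-3, north=-2).
  C is 2 units west of D: delta (east=-2, north=+0); C at (east=-5, north=-2).
  B is 3 units west of C: delta (east=-3, north=+0); B at (east=-8, north=-2).
  A is 6 units northwest of B: delta (east=-6, north=+6); A at (east=-14, north=4).
Therefore A relative to F: (east=-14, north=4).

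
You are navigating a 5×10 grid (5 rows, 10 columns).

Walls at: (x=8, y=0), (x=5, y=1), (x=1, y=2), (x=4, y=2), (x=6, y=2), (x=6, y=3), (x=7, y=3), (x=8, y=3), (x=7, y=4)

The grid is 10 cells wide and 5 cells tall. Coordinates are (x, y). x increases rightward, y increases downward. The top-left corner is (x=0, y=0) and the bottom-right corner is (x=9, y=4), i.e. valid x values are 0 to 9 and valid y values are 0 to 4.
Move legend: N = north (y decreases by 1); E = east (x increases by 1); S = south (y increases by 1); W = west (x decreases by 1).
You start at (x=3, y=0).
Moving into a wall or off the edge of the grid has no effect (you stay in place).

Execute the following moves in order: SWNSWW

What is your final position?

Answer: Final position: (x=0, y=1)

Derivation:
Start: (x=3, y=0)
  S (south): (x=3, y=0) -> (x=3, y=1)
  W (west): (x=3, y=1) -> (x=2, y=1)
  N (north): (x=2, y=1) -> (x=2, y=0)
  S (south): (x=2, y=0) -> (x=2, y=1)
  W (west): (x=2, y=1) -> (x=1, y=1)
  W (west): (x=1, y=1) -> (x=0, y=1)
Final: (x=0, y=1)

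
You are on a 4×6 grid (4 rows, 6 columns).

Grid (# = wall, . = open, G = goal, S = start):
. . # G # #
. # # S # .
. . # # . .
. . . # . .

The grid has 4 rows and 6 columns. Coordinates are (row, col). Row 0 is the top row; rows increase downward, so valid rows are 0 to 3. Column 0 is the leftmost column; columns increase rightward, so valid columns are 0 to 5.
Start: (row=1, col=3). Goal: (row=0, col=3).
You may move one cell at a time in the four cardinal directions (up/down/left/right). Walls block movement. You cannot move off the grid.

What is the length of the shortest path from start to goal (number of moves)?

Answer: Shortest path length: 1

Derivation:
BFS from (row=1, col=3) until reaching (row=0, col=3):
  Distance 0: (row=1, col=3)
  Distance 1: (row=0, col=3)  <- goal reached here
One shortest path (1 moves): (row=1, col=3) -> (row=0, col=3)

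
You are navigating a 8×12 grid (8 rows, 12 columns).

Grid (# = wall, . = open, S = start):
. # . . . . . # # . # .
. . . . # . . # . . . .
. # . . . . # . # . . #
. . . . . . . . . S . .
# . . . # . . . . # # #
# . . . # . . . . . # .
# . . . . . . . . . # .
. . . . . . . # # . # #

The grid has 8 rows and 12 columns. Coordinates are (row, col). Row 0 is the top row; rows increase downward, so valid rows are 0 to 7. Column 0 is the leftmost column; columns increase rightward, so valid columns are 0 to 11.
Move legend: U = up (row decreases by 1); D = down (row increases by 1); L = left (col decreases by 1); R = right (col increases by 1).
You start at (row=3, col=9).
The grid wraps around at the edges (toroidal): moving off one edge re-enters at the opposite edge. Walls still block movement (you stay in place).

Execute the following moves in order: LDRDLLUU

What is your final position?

Start: (row=3, col=9)
  L (left): (row=3, col=9) -> (row=3, col=8)
  D (down): (row=3, col=8) -> (row=4, col=8)
  R (right): blocked, stay at (row=4, col=8)
  D (down): (row=4, col=8) -> (row=5, col=8)
  L (left): (row=5, col=8) -> (row=5, col=7)
  L (left): (row=5, col=7) -> (row=5, col=6)
  U (up): (row=5, col=6) -> (row=4, col=6)
  U (up): (row=4, col=6) -> (row=3, col=6)
Final: (row=3, col=6)

Answer: Final position: (row=3, col=6)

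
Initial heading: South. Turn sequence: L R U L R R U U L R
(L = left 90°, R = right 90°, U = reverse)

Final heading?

Answer: Final heading: East

Derivation:
Start: South
  L (left (90° counter-clockwise)) -> East
  R (right (90° clockwise)) -> South
  U (U-turn (180°)) -> North
  L (left (90° counter-clockwise)) -> West
  R (right (90° clockwise)) -> North
  R (right (90° clockwise)) -> East
  U (U-turn (180°)) -> West
  U (U-turn (180°)) -> East
  L (left (90° counter-clockwise)) -> North
  R (right (90° clockwise)) -> East
Final: East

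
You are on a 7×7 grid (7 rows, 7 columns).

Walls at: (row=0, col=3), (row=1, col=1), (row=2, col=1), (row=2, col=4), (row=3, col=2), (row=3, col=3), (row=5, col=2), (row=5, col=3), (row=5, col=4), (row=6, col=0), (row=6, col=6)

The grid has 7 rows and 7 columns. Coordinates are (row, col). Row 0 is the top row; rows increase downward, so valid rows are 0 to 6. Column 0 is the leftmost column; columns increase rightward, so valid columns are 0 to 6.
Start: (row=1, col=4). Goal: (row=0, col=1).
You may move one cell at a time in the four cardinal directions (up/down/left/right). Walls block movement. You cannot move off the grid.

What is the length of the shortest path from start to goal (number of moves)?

Answer: Shortest path length: 4

Derivation:
BFS from (row=1, col=4) until reaching (row=0, col=1):
  Distance 0: (row=1, col=4)
  Distance 1: (row=0, col=4), (row=1, col=3), (row=1, col=5)
  Distance 2: (row=0, col=5), (row=1, col=2), (row=1, col=6), (row=2, col=3), (row=2, col=5)
  Distance 3: (row=0, col=2), (row=0, col=6), (row=2, col=2), (row=2, col=6), (row=3, col=5)
  Distance 4: (row=0, col=1), (row=3, col=4), (row=3, col=6), (row=4, col=5)  <- goal reached here
One shortest path (4 moves): (row=1, col=4) -> (row=1, col=3) -> (row=1, col=2) -> (row=0, col=2) -> (row=0, col=1)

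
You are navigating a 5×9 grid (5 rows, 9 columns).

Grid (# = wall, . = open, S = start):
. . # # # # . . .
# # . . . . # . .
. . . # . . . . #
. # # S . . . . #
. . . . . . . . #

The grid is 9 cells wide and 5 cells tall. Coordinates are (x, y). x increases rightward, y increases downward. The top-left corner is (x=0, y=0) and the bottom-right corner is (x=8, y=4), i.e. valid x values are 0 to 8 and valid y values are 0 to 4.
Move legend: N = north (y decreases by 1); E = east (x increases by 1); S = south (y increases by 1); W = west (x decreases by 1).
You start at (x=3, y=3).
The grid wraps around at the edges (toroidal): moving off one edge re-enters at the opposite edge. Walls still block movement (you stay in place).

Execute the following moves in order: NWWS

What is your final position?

Start: (x=3, y=3)
  N (north): blocked, stay at (x=3, y=3)
  W (west): blocked, stay at (x=3, y=3)
  W (west): blocked, stay at (x=3, y=3)
  S (south): (x=3, y=3) -> (x=3, y=4)
Final: (x=3, y=4)

Answer: Final position: (x=3, y=4)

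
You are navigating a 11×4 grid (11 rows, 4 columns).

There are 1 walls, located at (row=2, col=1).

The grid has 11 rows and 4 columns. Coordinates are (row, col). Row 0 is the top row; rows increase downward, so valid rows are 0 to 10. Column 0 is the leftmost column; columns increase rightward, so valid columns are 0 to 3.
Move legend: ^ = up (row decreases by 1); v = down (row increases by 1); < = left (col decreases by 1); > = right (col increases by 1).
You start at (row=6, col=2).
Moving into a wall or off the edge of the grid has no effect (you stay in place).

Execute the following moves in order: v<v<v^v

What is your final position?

Start: (row=6, col=2)
  v (down): (row=6, col=2) -> (row=7, col=2)
  < (left): (row=7, col=2) -> (row=7, col=1)
  v (down): (row=7, col=1) -> (row=8, col=1)
  < (left): (row=8, col=1) -> (row=8, col=0)
  v (down): (row=8, col=0) -> (row=9, col=0)
  ^ (up): (row=9, col=0) -> (row=8, col=0)
  v (down): (row=8, col=0) -> (row=9, col=0)
Final: (row=9, col=0)

Answer: Final position: (row=9, col=0)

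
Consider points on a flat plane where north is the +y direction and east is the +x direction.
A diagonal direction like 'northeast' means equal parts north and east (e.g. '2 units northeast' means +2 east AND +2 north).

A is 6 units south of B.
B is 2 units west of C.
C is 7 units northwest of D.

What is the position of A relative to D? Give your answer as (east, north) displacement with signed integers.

Answer: A is at (east=-9, north=1) relative to D.

Derivation:
Place D at the origin (east=0, north=0).
  C is 7 units northwest of D: delta (east=-7, north=+7); C at (east=-7, north=7).
  B is 2 units west of C: delta (east=-2, north=+0); B at (east=-9, north=7).
  A is 6 units south of B: delta (east=+0, north=-6); A at (east=-9, north=1).
Therefore A relative to D: (east=-9, north=1).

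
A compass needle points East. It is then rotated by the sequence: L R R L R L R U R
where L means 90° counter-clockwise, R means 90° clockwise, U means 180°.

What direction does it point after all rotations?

Answer: Final heading: East

Derivation:
Start: East
  L (left (90° counter-clockwise)) -> North
  R (right (90° clockwise)) -> East
  R (right (90° clockwise)) -> South
  L (left (90° counter-clockwise)) -> East
  R (right (90° clockwise)) -> South
  L (left (90° counter-clockwise)) -> East
  R (right (90° clockwise)) -> South
  U (U-turn (180°)) -> North
  R (right (90° clockwise)) -> East
Final: East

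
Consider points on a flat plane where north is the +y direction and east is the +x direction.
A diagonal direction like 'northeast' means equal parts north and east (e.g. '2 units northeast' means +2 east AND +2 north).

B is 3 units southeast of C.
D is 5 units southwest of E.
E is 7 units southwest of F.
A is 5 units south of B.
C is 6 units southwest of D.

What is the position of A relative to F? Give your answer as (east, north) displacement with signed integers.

Answer: A is at (east=-15, north=-26) relative to F.

Derivation:
Place F at the origin (east=0, north=0).
  E is 7 units southwest of F: delta (east=-7, north=-7); E at (east=-7, north=-7).
  D is 5 units southwest of E: delta (east=-5, north=-5); D at (east=-12, north=-12).
  C is 6 units southwest of D: delta (east=-6, north=-6); C at (east=-18, north=-18).
  B is 3 units southeast of C: delta (east=+3, north=-3); B at (east=-15, north=-21).
  A is 5 units south of B: delta (east=+0, north=-5); A at (east=-15, north=-26).
Therefore A relative to F: (east=-15, north=-26).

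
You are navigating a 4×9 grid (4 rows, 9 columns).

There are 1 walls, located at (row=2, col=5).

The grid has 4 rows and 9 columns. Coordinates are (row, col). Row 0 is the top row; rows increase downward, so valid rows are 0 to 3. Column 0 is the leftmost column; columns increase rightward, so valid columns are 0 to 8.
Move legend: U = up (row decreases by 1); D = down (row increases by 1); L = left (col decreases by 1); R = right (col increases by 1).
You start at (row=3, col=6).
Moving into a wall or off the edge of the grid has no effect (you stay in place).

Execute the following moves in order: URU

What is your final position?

Answer: Final position: (row=1, col=7)

Derivation:
Start: (row=3, col=6)
  U (up): (row=3, col=6) -> (row=2, col=6)
  R (right): (row=2, col=6) -> (row=2, col=7)
  U (up): (row=2, col=7) -> (row=1, col=7)
Final: (row=1, col=7)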